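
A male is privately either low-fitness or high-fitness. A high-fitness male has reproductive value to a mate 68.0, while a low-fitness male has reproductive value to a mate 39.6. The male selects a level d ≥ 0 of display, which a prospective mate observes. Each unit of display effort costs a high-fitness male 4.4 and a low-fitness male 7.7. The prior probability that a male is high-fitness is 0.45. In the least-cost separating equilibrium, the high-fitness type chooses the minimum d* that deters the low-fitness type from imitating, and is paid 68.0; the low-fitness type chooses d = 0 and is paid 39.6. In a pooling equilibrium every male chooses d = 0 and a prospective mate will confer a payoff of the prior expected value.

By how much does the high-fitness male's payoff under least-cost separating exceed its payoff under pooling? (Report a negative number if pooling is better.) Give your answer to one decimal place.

-0.6

Least-cost separating signal: d* solves 39.6 = 68.0 − 7.7·d*, so d* = (68.0 − 39.6)/7.7 ≈ 3.6883.
High-fitness type's separating payoff: 68.0 − 4.4 × d* = 68.0 − 4.4 × (68.0 − 39.6)/7.7 = 68.0 − 124.96/7.7 ≈ 51.771.
Pooling payoff: 0.45 × 68.0 + 0.55 × 39.6 = 52.38.
Difference: 51.771 − 52.38 = -0.609, i.e. -0.6 to one decimal place.
The high-fitness type would prefer the pooling outcome.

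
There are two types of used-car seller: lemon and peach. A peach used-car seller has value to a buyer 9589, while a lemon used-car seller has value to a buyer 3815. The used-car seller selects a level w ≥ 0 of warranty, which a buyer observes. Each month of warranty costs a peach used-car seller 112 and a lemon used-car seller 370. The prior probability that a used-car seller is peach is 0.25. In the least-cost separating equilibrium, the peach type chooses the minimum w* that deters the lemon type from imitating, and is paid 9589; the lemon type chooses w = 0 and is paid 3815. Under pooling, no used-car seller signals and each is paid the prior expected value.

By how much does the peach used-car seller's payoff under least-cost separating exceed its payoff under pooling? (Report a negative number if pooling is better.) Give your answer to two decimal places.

Least-cost separating signal: w* solves 3815 = 9589 − 370·w*, so w* = (9589 − 3815)/370 ≈ 15.6054.
Peach type's separating payoff: 9589 − 112 × w* = 9589 − 112 × (9589 − 3815)/370 = 9589 − 646688/370 ≈ 7841.1946.
Pooling payoff: 0.25 × 9589 + 0.75 × 3815 = 5258.5.
Difference: 7841.1946 − 5258.5 = 2582.6946, i.e. 2582.69 to two decimal places.
The peach type prefers to separate.

2582.69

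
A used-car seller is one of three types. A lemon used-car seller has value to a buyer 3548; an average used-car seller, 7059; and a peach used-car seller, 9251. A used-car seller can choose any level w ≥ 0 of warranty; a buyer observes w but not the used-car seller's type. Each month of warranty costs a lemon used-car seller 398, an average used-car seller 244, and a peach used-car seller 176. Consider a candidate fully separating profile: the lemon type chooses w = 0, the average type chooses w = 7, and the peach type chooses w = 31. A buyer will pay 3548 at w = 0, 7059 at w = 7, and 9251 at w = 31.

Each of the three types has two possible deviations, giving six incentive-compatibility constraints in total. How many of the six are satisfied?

Lemon (own payoff 3548): to w=7 gives 7059 − 398×7 = 4273 → profitable ✗; to w=31 gives 9251 − 398×31 = -3087 → no gain ✓.
Peach (own payoff 9251 − 176×31 = 3795): to w=0 gives 3548 → no gain ✓; to w=7 gives 7059 − 176×7 = 5827 → profitable ✗.
Average (own payoff 7059 − 244×7 = 5351): to w=0 gives 3548 → no gain ✓; to w=31 gives 9251 − 244×31 = 1687 → no gain ✓.
4 of the 6 constraints hold; not an equilibrium.

4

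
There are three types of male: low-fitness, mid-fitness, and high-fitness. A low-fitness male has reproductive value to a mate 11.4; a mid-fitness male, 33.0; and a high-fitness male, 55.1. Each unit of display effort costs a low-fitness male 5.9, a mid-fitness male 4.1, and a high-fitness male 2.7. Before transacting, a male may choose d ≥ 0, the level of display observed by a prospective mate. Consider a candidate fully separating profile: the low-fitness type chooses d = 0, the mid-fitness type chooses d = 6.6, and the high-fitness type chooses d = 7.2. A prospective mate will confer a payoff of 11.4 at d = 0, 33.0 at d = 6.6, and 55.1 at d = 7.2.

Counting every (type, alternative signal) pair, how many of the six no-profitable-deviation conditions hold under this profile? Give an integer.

3

Mid-fitness (own payoff 33.0 − 4.1×6.6 = 5.94): to d=0 gives 11.4 → profitable ✗; to d=7.2 gives 55.1 − 4.1×7.2 = 25.58 → profitable ✗.
High-fitness (own payoff 55.1 − 2.7×7.2 = 35.66): to d=0 gives 11.4 → no gain ✓; to d=6.6 gives 33.0 − 2.7×6.6 = 15.18 → no gain ✓.
Low-fitness (own payoff 11.4): to d=6.6 gives 33.0 − 5.9×6.6 = -5.94 → no gain ✓; to d=7.2 gives 55.1 − 5.9×7.2 = 12.62 → profitable ✗.
3 of the 6 constraints hold; not an equilibrium.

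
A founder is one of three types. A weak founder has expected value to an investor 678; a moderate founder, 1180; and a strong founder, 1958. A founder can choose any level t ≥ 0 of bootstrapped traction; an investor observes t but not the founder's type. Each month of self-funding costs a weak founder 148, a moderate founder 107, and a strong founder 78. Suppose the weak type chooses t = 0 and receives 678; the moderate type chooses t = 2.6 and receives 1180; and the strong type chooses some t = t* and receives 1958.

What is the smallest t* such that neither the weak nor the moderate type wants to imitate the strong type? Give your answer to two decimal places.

Weak type (on-path payoff 678) won't mimic when 678 ≥ 1958 − 148·t*, i.e. t* ≥ 8.65.
Moderate type (on-path payoff 1180 − 107×2.6 = 901.8) won't mimic when 901.8 ≥ 1958 − 107·t*, i.e. t* ≥ 9.87.
Both must hold, so t* = max(8.65, 9.87) = 9.87. The moderate type's constraint binds.

9.87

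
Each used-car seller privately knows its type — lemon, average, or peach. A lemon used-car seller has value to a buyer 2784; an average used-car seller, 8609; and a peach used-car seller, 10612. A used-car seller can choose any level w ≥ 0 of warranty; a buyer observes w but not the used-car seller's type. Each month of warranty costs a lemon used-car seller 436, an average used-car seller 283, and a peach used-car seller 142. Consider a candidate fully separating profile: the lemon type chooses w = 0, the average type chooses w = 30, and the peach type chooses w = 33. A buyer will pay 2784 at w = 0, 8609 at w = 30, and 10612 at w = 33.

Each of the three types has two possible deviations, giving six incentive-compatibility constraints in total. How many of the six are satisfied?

4

Peach (own payoff 10612 − 142×33 = 5926): to w=0 gives 2784 → no gain ✓; to w=30 gives 8609 − 142×30 = 4349 → no gain ✓.
Lemon (own payoff 2784): to w=30 gives 8609 − 436×30 = -4471 → no gain ✓; to w=33 gives 10612 − 436×33 = -3776 → no gain ✓.
Average (own payoff 8609 − 283×30 = 119): to w=0 gives 2784 → profitable ✗; to w=33 gives 10612 − 283×33 = 1273 → profitable ✗.
4 of the 6 constraints hold; not an equilibrium.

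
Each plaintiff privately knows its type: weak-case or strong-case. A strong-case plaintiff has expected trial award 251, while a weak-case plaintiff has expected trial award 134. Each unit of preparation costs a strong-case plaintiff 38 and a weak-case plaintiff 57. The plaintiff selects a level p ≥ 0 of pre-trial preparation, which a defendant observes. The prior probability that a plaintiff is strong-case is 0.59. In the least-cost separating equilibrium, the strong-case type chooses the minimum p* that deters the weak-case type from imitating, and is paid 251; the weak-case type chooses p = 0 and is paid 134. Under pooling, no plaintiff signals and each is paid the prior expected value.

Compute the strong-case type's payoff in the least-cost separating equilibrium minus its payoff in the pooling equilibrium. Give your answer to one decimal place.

Least-cost separating signal: p* solves 134 = 251 − 57·p*, so p* = (251 − 134)/57 ≈ 2.0526.
Strong-case type's separating payoff: 251 − 38 × p* = 251 − 38 × (251 − 134)/57 = 251 − 4446/57 = 173.
Pooling payoff: 0.59 × 251 + 0.41 × 134 = 203.03.
Difference: 173 − 203.03 = -30.03, i.e. -30.0 to one decimal place.
The strong-case type would prefer the pooling outcome.

-30.0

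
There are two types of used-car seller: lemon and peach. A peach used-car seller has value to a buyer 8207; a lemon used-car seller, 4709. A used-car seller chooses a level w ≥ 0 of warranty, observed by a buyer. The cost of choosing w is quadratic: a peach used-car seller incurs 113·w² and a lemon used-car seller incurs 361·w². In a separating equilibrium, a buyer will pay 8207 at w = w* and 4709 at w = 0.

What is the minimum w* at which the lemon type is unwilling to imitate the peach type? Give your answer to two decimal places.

The lemon type at w = 0 receives 4709; imitating at w* yields 8207 − 361·w*².
Indifference: 4709 = 8207 − 361·w*², so w*² = (8207 − 4709) / 361 ≈ 9.6898.
w* = √9.6898 ≈ 3.11.

3.11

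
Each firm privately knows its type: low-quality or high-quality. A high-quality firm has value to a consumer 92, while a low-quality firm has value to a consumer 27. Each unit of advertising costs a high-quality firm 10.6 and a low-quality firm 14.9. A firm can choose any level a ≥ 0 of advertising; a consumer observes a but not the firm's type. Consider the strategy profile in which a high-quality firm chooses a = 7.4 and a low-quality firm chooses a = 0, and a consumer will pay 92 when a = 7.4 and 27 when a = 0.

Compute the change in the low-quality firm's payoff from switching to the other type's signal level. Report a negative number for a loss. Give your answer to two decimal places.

Playing a = 0 the low-quality firm receives 27.
Deviating to a = 7.4 brings payment 92 at cost 14.9 × 7.4 = 110.26, netting -18.26.
Gain from deviating: -18.26 − 27 = -45.26.
The gain is negative, so the low-quality type's incentive-compatibility constraint is satisfied.

-45.26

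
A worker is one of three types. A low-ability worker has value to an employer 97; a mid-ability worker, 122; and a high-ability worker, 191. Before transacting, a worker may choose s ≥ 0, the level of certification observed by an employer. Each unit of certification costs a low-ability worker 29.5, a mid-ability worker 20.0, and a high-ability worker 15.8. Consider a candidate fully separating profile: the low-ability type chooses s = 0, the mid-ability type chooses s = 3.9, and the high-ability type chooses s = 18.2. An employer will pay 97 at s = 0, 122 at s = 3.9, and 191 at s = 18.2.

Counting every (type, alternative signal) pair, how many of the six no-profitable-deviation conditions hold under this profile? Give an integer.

High-ability (own payoff 191 − 15.8×18.2 = -96.56): to s=0 gives 97 → profitable ✗; to s=3.9 gives 122 − 15.8×3.9 = 60.38 → profitable ✗.
Low-ability (own payoff 97): to s=3.9 gives 122 − 29.5×3.9 = 6.95 → no gain ✓; to s=18.2 gives 191 − 29.5×18.2 = -345.9 → no gain ✓.
Mid-ability (own payoff 122 − 20.0×3.9 = 44): to s=0 gives 97 → profitable ✗; to s=18.2 gives 191 − 20.0×18.2 = -173 → no gain ✓.
3 of the 6 constraints hold; not an equilibrium.

3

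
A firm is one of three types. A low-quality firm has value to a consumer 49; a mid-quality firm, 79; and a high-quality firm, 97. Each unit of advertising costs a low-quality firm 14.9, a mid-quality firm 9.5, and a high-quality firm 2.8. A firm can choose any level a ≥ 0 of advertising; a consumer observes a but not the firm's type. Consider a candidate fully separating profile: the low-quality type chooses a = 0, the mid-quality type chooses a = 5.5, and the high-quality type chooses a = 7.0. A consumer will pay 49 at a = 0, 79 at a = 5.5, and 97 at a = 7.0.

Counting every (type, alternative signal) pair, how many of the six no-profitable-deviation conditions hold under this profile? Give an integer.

4

Low-quality (own payoff 49): to a=5.5 gives 79 − 14.9×5.5 = -2.95 → no gain ✓; to a=7.0 gives 97 − 14.9×7.0 = -7.3 → no gain ✓.
High-quality (own payoff 97 − 2.8×7.0 = 77.4): to a=0 gives 49 → no gain ✓; to a=5.5 gives 79 − 2.8×5.5 = 63.6 → no gain ✓.
Mid-quality (own payoff 79 − 9.5×5.5 = 26.75): to a=0 gives 49 → profitable ✗; to a=7.0 gives 97 − 9.5×7.0 = 30.5 → profitable ✗.
4 of the 6 constraints hold; not an equilibrium.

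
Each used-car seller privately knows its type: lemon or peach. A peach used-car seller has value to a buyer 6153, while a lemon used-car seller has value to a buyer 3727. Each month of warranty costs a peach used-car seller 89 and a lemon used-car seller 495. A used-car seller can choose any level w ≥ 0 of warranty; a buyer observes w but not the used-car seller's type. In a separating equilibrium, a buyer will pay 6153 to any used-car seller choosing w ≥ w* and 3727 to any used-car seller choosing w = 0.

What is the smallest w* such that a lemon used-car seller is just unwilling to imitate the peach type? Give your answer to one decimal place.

4.9

A lemon used-car seller choosing w = 0 receives 3727.
Imitating at w* instead would pay 6153 at cost 495·w*, netting 6153 − 495·w*.
Indifference: 3727 = 6153 − 495·w*, so w* = (6153 − 3727) / 495 ≈ 4.9.
This is the lemon type's binding incentive-compatibility constraint; any w ≥ 4.9 sustains separation on that side.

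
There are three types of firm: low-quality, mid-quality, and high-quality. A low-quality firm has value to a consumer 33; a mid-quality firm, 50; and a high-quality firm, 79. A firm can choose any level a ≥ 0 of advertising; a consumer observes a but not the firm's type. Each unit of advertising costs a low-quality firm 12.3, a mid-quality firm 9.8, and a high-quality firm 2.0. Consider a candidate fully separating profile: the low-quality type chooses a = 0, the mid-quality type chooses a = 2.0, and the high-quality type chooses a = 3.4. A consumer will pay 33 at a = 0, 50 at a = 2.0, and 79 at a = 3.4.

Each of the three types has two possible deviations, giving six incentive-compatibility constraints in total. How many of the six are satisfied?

High-quality (own payoff 79 − 2.0×3.4 = 72.2): to a=0 gives 33 → no gain ✓; to a=2.0 gives 50 − 2.0×2.0 = 46 → no gain ✓.
Low-quality (own payoff 33): to a=2.0 gives 50 − 12.3×2.0 = 25.4 → no gain ✓; to a=3.4 gives 79 − 12.3×3.4 = 37.18 → profitable ✗.
Mid-quality (own payoff 50 − 9.8×2.0 = 30.4): to a=0 gives 33 → profitable ✗; to a=3.4 gives 79 − 9.8×3.4 = 45.68 → profitable ✗.
3 of the 6 constraints hold; not an equilibrium.

3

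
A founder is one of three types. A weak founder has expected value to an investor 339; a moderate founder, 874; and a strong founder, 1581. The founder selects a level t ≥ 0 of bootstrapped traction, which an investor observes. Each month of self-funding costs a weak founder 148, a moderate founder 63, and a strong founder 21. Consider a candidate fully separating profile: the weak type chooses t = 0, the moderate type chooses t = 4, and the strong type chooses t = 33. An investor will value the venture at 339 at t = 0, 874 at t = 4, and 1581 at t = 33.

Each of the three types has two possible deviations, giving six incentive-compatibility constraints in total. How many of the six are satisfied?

6

Weak (own payoff 339): to t=4 gives 874 − 148×4 = 282 → no gain ✓; to t=33 gives 1581 − 148×33 = -3303 → no gain ✓.
Strong (own payoff 1581 − 21×33 = 888): to t=0 gives 339 → no gain ✓; to t=4 gives 874 − 21×4 = 790 → no gain ✓.
Moderate (own payoff 874 − 63×4 = 622): to t=0 gives 339 → no gain ✓; to t=33 gives 1581 − 63×33 = -498 → no gain ✓.
6 of the 6 constraints hold; this profile is a separating equilibrium.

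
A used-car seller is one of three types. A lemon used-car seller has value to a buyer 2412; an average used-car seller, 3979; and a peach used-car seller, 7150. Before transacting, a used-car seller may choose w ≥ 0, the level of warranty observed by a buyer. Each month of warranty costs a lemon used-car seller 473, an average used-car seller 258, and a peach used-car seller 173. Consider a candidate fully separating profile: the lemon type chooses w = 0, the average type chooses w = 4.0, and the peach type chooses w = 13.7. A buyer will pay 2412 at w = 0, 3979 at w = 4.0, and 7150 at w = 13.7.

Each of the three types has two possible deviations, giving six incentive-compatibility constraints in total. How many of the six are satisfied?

5

Peach (own payoff 7150 − 173×13.7 = 4779.9): to w=0 gives 2412 → no gain ✓; to w=4.0 gives 3979 − 173×4.0 = 3287 → no gain ✓.
Lemon (own payoff 2412): to w=4.0 gives 3979 − 473×4.0 = 2087 → no gain ✓; to w=13.7 gives 7150 − 473×13.7 = 669.9 → no gain ✓.
Average (own payoff 3979 − 258×4.0 = 2947): to w=0 gives 2412 → no gain ✓; to w=13.7 gives 7150 − 258×13.7 = 3615.4 → profitable ✗.
5 of the 6 constraints hold; not an equilibrium.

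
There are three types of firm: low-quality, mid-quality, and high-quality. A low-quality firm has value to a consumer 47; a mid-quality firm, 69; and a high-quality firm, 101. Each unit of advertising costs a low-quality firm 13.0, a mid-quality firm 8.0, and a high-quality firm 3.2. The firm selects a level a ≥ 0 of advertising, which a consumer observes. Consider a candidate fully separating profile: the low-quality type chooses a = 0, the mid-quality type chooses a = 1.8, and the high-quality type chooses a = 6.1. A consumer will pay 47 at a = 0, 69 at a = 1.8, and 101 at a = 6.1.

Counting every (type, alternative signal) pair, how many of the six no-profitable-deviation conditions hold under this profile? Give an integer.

Low-quality (own payoff 47): to a=1.8 gives 69 − 13.0×1.8 = 45.6 → no gain ✓; to a=6.1 gives 101 − 13.0×6.1 = 21.7 → no gain ✓.
Mid-quality (own payoff 69 − 8.0×1.8 = 54.6): to a=0 gives 47 → no gain ✓; to a=6.1 gives 101 − 8.0×6.1 = 52.2 → no gain ✓.
High-quality (own payoff 101 − 3.2×6.1 = 81.48): to a=0 gives 47 → no gain ✓; to a=1.8 gives 69 − 3.2×1.8 = 63.24 → no gain ✓.
6 of the 6 constraints hold; this profile is a separating equilibrium.

6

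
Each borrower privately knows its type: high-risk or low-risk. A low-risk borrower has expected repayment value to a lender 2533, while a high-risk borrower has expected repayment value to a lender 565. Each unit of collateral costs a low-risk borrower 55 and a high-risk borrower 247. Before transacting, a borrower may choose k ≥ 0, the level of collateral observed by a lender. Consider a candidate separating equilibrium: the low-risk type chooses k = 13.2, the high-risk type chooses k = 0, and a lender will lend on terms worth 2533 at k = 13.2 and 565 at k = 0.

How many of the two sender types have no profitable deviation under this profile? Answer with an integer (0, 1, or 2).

2

High-risk type: stay at 0 → 565; mimic → 2533 − 247 × 13.2 = -727.4. IC holds (565 ≥ -727.4).
Low-risk type: signal → 2533 − 55 × 13.2 = 1807; deviate to 0 → 565. IC holds (1807 ≥ 565).
2 of 2 constraints hold, so this is a separating equilibrium.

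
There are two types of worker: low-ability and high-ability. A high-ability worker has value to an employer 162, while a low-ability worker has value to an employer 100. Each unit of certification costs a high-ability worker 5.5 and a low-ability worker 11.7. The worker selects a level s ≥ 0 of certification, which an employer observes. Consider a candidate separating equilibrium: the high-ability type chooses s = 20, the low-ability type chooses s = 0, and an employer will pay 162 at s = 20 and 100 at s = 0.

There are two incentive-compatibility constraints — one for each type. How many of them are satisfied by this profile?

1

Low-ability type: stay at 0 → 100; mimic → 162 − 11.7 × 20 = -72. IC holds (100 ≥ -72).
High-ability type: signal → 162 − 5.5 × 20 = 52; deviate to 0 → 100. IC fails (52 < 100).
1 of 2 constraints hold, so this profile is not an equilibrium.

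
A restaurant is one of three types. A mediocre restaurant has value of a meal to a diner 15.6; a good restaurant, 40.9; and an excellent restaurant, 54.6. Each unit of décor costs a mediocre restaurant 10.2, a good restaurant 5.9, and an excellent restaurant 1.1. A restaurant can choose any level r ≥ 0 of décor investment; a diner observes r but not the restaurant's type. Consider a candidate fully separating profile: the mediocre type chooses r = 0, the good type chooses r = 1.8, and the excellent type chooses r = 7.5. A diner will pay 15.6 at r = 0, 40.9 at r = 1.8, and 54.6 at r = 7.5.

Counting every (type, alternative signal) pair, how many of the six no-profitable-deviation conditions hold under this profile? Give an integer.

5

Mediocre (own payoff 15.6): to r=1.8 gives 40.9 − 10.2×1.8 = 22.54 → profitable ✗; to r=7.5 gives 54.6 − 10.2×7.5 = -21.9 → no gain ✓.
Excellent (own payoff 54.6 − 1.1×7.5 = 46.35): to r=0 gives 15.6 → no gain ✓; to r=1.8 gives 40.9 − 1.1×1.8 = 38.92 → no gain ✓.
Good (own payoff 40.9 − 5.9×1.8 = 30.28): to r=0 gives 15.6 → no gain ✓; to r=7.5 gives 54.6 − 5.9×7.5 = 10.35 → no gain ✓.
5 of the 6 constraints hold; not an equilibrium.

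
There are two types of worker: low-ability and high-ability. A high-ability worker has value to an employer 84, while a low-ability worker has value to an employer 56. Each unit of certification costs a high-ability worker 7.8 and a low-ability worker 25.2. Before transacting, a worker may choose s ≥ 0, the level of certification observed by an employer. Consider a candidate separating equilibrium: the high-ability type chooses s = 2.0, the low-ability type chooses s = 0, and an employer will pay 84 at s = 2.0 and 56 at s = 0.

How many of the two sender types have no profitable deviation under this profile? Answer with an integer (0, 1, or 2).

High-ability type: signal → 84 − 7.8 × 2.0 = 68.4; deviate to 0 → 56. IC holds (68.4 ≥ 56).
Low-ability type: stay at 0 → 56; mimic → 84 − 25.2 × 2.0 = 33.6. IC holds (56 ≥ 33.6).
2 of 2 constraints hold, so this is a separating equilibrium.

2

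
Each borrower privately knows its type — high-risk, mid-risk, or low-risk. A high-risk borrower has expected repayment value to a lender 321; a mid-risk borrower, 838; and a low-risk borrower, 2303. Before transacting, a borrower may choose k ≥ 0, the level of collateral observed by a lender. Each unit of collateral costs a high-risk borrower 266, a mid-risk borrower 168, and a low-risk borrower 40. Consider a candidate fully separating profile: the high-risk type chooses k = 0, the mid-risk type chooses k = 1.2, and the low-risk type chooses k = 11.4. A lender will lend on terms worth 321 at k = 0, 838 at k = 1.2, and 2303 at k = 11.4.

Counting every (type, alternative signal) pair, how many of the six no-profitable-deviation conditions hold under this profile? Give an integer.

Mid-risk (own payoff 838 − 168×1.2 = 636.4): to k=0 gives 321 → no gain ✓; to k=11.4 gives 2303 − 168×11.4 = 387.8 → no gain ✓.
Low-risk (own payoff 2303 − 40×11.4 = 1847): to k=0 gives 321 → no gain ✓; to k=1.2 gives 838 − 40×1.2 = 790 → no gain ✓.
High-risk (own payoff 321): to k=1.2 gives 838 − 266×1.2 = 518.8 → profitable ✗; to k=11.4 gives 2303 − 266×11.4 = -729.4 → no gain ✓.
5 of the 6 constraints hold; not an equilibrium.

5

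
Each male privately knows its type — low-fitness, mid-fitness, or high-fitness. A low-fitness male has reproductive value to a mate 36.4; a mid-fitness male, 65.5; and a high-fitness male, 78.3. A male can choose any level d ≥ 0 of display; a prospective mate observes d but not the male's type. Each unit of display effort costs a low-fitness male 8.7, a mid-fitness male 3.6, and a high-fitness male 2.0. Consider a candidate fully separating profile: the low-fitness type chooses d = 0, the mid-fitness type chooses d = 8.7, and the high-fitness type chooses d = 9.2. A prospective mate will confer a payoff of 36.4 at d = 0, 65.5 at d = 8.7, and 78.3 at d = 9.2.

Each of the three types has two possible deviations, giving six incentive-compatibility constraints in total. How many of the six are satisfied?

High-fitness (own payoff 78.3 − 2.0×9.2 = 59.9): to d=0 gives 36.4 → no gain ✓; to d=8.7 gives 65.5 − 2.0×8.7 = 48.1 → no gain ✓.
Low-fitness (own payoff 36.4): to d=8.7 gives 65.5 − 8.7×8.7 = -10.19 → no gain ✓; to d=9.2 gives 78.3 − 8.7×9.2 = -1.74 → no gain ✓.
Mid-fitness (own payoff 65.5 − 3.6×8.7 = 34.18): to d=0 gives 36.4 → profitable ✗; to d=9.2 gives 78.3 − 3.6×9.2 = 45.18 → profitable ✗.
4 of the 6 constraints hold; not an equilibrium.

4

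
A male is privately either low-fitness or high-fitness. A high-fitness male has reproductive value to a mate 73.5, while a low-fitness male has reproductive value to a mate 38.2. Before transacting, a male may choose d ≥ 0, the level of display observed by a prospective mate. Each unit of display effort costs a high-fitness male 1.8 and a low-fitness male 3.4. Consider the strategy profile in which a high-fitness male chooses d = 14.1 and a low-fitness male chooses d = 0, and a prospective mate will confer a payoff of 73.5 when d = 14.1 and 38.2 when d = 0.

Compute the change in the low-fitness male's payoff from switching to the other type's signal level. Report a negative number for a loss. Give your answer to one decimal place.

-12.6

Playing d = 0 the low-fitness male receives 38.2.
Deviating to d = 14.1 brings payment 73.5 at cost 3.4 × 14.1 = 47.94, netting 25.56.
Gain from deviating: 25.56 − 38.2 = -12.64, i.e. -12.6 to one decimal place.
The gain is negative, so the low-fitness type's incentive-compatibility constraint is satisfied.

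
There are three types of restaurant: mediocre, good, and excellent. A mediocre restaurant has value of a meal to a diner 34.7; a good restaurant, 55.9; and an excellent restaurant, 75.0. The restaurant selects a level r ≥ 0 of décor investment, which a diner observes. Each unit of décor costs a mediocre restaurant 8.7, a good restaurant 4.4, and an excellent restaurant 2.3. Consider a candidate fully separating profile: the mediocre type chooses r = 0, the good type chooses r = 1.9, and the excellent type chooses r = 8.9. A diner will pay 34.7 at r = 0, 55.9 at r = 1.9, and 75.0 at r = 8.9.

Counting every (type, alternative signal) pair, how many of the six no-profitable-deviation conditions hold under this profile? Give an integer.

5

Mediocre (own payoff 34.7): to r=1.9 gives 55.9 − 8.7×1.9 = 39.37 → profitable ✗; to r=8.9 gives 75.0 − 8.7×8.9 = -2.43 → no gain ✓.
Good (own payoff 55.9 − 4.4×1.9 = 47.54): to r=0 gives 34.7 → no gain ✓; to r=8.9 gives 75.0 − 4.4×8.9 = 35.84 → no gain ✓.
Excellent (own payoff 75.0 − 2.3×8.9 = 54.53): to r=0 gives 34.7 → no gain ✓; to r=1.9 gives 55.9 − 2.3×1.9 = 51.53 → no gain ✓.
5 of the 6 constraints hold; not an equilibrium.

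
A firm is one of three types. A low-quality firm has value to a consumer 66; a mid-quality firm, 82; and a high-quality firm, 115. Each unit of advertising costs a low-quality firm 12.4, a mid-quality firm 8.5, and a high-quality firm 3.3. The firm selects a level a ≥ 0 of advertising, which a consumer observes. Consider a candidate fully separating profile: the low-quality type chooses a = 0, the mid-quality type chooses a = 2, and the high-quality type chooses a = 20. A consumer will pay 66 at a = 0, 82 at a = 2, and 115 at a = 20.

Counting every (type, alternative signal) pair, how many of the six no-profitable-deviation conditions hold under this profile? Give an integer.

3

Mid-quality (own payoff 82 − 8.5×2 = 65): to a=0 gives 66 → profitable ✗; to a=20 gives 115 − 8.5×20 = -55 → no gain ✓.
High-quality (own payoff 115 − 3.3×20 = 49): to a=0 gives 66 → profitable ✗; to a=2 gives 82 − 3.3×2 = 75.4 → profitable ✗.
Low-quality (own payoff 66): to a=2 gives 82 − 12.4×2 = 57.2 → no gain ✓; to a=20 gives 115 − 12.4×20 = -133 → no gain ✓.
3 of the 6 constraints hold; not an equilibrium.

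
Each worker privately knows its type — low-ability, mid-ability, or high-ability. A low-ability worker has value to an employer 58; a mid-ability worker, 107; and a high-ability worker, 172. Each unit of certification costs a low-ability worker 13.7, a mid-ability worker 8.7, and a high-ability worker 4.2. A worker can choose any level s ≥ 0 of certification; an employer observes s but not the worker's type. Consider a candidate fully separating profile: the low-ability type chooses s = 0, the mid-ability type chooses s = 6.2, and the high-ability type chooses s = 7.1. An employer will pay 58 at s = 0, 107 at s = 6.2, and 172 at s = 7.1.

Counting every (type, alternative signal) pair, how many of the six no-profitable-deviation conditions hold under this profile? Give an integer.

Mid-ability (own payoff 107 − 8.7×6.2 = 53.06): to s=0 gives 58 → profitable ✗; to s=7.1 gives 172 − 8.7×7.1 = 110.23 → profitable ✗.
High-ability (own payoff 172 − 4.2×7.1 = 142.18): to s=0 gives 58 → no gain ✓; to s=6.2 gives 107 − 4.2×6.2 = 80.96 → no gain ✓.
Low-ability (own payoff 58): to s=6.2 gives 107 − 13.7×6.2 = 22.06 → no gain ✓; to s=7.1 gives 172 − 13.7×7.1 = 74.73 → profitable ✗.
3 of the 6 constraints hold; not an equilibrium.

3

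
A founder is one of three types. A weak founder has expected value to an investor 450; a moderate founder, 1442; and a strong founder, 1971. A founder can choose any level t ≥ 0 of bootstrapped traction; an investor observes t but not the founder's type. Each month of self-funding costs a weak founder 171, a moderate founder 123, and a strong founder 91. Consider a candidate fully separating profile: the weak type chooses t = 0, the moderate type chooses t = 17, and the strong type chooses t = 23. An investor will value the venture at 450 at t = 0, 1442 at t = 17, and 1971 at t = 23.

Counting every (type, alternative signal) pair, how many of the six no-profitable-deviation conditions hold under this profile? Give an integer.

Weak (own payoff 450): to t=17 gives 1442 − 171×17 = -1465 → no gain ✓; to t=23 gives 1971 − 171×23 = -1962 → no gain ✓.
Strong (own payoff 1971 − 91×23 = -122): to t=0 gives 450 → profitable ✗; to t=17 gives 1442 − 91×17 = -105 → profitable ✗.
Moderate (own payoff 1442 − 123×17 = -649): to t=0 gives 450 → profitable ✗; to t=23 gives 1971 − 123×23 = -858 → no gain ✓.
3 of the 6 constraints hold; not an equilibrium.

3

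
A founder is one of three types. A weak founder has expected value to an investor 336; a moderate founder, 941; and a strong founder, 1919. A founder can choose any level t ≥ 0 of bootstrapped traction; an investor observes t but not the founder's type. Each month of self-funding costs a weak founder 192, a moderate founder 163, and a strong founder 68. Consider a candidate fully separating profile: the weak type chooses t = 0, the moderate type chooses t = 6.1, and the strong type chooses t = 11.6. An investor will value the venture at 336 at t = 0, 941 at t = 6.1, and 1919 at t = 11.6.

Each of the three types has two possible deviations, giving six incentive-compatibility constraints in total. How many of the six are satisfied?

4

Moderate (own payoff 941 − 163×6.1 = -53.3): to t=0 gives 336 → profitable ✗; to t=11.6 gives 1919 − 163×11.6 = 28.2 → profitable ✗.
Weak (own payoff 336): to t=6.1 gives 941 − 192×6.1 = -230.2 → no gain ✓; to t=11.6 gives 1919 − 192×11.6 = -308.2 → no gain ✓.
Strong (own payoff 1919 − 68×11.6 = 1130.2): to t=0 gives 336 → no gain ✓; to t=6.1 gives 941 − 68×6.1 = 526.2 → no gain ✓.
4 of the 6 constraints hold; not an equilibrium.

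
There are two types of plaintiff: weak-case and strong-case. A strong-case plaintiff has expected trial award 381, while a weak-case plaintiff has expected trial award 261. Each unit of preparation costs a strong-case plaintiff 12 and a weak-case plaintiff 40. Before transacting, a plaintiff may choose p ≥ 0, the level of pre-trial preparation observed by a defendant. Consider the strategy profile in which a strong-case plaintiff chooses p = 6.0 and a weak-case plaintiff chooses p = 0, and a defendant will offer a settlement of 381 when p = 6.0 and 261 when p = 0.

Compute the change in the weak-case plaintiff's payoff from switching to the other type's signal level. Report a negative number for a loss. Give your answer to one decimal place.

Playing p = 0 the weak-case plaintiff receives 261.
Deviating to p = 6.0 brings payment 381 at cost 40 × 6.0 = 240, netting 141.
Gain from deviating: 141 − 261 = -120.0.
The gain is negative, so the weak-case type's incentive-compatibility constraint is satisfied.

-120.0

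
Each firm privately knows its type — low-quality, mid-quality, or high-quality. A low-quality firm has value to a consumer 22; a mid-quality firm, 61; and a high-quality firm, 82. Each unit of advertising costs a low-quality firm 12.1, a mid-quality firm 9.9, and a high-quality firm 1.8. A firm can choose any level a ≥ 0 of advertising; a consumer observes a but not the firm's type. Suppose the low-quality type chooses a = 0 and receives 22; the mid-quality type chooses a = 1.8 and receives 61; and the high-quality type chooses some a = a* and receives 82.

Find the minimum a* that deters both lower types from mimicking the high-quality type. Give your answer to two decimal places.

Low-quality type (on-path payoff 22) won't mimic when 22 ≥ 82 − 12.1·a*, i.e. a* ≥ 4.96.
Mid-quality type (on-path payoff 61 − 9.9×1.8 = 43.18) won't mimic when 43.18 ≥ 82 − 9.9·a*, i.e. a* ≥ 3.92.
Both must hold, so a* = max(4.96, 3.92) = 4.96. The low-quality type's constraint binds.

4.96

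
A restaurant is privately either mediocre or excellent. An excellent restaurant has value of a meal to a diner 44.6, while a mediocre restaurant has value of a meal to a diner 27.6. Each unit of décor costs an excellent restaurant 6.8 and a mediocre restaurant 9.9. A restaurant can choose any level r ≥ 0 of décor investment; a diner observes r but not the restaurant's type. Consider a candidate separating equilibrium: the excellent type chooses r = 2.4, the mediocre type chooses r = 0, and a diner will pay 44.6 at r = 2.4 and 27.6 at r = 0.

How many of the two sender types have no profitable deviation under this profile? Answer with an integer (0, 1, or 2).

Mediocre type: stay at 0 → 27.6; mimic → 44.6 − 9.9 × 2.4 = 20.84. IC holds (27.6 ≥ 20.84).
Excellent type: signal → 44.6 − 6.8 × 2.4 = 28.28; deviate to 0 → 27.6. IC holds (28.28 ≥ 27.6).
2 of 2 constraints hold, so this is a separating equilibrium.

2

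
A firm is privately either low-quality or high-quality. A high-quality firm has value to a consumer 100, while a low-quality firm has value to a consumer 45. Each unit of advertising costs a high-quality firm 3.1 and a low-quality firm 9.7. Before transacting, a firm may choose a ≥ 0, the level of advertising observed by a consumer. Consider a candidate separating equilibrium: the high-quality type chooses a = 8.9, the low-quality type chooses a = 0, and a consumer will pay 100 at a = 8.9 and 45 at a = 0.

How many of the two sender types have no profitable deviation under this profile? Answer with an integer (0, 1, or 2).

2

Low-quality type: stay at 0 → 45; mimic → 100 − 9.7 × 8.9 = 13.67. IC holds (45 ≥ 13.67).
High-quality type: signal → 100 − 3.1 × 8.9 = 72.41; deviate to 0 → 45. IC holds (72.41 ≥ 45).
2 of 2 constraints hold, so this is a separating equilibrium.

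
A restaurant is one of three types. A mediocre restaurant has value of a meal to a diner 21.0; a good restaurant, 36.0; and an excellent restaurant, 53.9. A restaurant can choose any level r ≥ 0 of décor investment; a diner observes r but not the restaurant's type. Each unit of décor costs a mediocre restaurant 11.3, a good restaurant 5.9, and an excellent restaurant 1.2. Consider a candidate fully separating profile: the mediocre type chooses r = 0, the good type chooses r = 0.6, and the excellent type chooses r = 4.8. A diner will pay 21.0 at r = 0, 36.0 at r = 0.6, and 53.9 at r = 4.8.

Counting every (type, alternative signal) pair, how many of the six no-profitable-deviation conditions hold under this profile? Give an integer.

Good (own payoff 36.0 − 5.9×0.6 = 32.46): to r=0 gives 21.0 → no gain ✓; to r=4.8 gives 53.9 − 5.9×4.8 = 25.58 → no gain ✓.
Excellent (own payoff 53.9 − 1.2×4.8 = 48.14): to r=0 gives 21.0 → no gain ✓; to r=0.6 gives 36.0 − 1.2×0.6 = 35.28 → no gain ✓.
Mediocre (own payoff 21.0): to r=0.6 gives 36.0 − 11.3×0.6 = 29.22 → profitable ✗; to r=4.8 gives 53.9 − 11.3×4.8 = -0.34 → no gain ✓.
5 of the 6 constraints hold; not an equilibrium.

5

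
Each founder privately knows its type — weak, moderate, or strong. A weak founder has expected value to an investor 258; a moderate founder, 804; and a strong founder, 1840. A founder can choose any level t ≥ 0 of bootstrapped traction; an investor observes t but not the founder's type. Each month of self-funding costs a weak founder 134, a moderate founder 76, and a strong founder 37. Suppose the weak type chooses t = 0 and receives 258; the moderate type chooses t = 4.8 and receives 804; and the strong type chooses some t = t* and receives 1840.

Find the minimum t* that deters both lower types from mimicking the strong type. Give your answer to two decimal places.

Moderate type (on-path payoff 804 − 76×4.8 = 439.2) won't mimic when 439.2 ≥ 1840 − 76·t*, i.e. t* ≥ 18.43.
Weak type (on-path payoff 258) won't mimic when 258 ≥ 1840 − 134·t*, i.e. t* ≥ 11.81.
Both must hold, so t* = max(11.81, 18.43) = 18.43. The moderate type's constraint binds.

18.43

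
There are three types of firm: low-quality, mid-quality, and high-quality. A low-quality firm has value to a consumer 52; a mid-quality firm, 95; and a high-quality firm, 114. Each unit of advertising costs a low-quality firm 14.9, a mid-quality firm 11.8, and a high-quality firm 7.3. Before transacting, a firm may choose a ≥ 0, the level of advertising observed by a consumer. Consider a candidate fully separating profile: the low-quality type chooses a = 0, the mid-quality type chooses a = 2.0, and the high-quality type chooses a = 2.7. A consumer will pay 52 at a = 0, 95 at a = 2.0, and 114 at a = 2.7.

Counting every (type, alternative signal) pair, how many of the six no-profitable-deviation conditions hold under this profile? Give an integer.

Mid-quality (own payoff 95 − 11.8×2.0 = 71.4): to a=0 gives 52 → no gain ✓; to a=2.7 gives 114 − 11.8×2.7 = 82.14 → profitable ✗.
Low-quality (own payoff 52): to a=2.0 gives 95 − 14.9×2.0 = 65.2 → profitable ✗; to a=2.7 gives 114 − 14.9×2.7 = 73.77 → profitable ✗.
High-quality (own payoff 114 − 7.3×2.7 = 94.29): to a=0 gives 52 → no gain ✓; to a=2.0 gives 95 − 7.3×2.0 = 80.4 → no gain ✓.
3 of the 6 constraints hold; not an equilibrium.

3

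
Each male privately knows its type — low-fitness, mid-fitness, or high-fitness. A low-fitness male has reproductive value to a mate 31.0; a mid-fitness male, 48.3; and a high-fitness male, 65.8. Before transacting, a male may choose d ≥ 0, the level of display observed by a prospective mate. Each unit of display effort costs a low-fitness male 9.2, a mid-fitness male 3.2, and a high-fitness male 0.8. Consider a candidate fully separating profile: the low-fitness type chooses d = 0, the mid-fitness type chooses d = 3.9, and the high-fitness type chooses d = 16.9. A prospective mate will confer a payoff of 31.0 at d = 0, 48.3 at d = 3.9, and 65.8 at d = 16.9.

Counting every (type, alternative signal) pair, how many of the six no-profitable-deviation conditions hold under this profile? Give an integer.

High-fitness (own payoff 65.8 − 0.8×16.9 = 52.28): to d=0 gives 31.0 → no gain ✓; to d=3.9 gives 48.3 − 0.8×3.9 = 45.18 → no gain ✓.
Mid-fitness (own payoff 48.3 − 3.2×3.9 = 35.82): to d=0 gives 31.0 → no gain ✓; to d=16.9 gives 65.8 − 3.2×16.9 = 11.72 → no gain ✓.
Low-fitness (own payoff 31.0): to d=3.9 gives 48.3 − 9.2×3.9 = 12.42 → no gain ✓; to d=16.9 gives 65.8 − 9.2×16.9 = -89.68 → no gain ✓.
6 of the 6 constraints hold; this profile is a separating equilibrium.

6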